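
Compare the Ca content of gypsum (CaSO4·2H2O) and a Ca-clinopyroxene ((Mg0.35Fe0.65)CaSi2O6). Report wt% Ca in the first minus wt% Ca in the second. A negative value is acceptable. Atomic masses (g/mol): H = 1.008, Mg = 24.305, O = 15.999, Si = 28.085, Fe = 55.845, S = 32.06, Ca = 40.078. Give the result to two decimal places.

6.37 percentage points

M(CaSO4·2H2O) = 172.164 g/mol, so wt% Ca = 40.078/172.164 × 100 = 23.28%.
M((Mg0.35Fe0.65)CaSi2O6) = 237.048 g/mol, so wt% Ca = 40.078/237.048 × 100 = 16.91%.
23.28 − 16.91 = 6.37 pp.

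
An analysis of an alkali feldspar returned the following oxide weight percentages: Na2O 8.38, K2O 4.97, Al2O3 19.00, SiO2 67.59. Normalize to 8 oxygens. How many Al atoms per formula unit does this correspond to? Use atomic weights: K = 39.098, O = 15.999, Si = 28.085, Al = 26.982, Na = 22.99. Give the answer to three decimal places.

0.995 Al apfu

Na2O: 8.38/61.979 = 0.13521 mol → 0.27042 mol Na, 0.13521 mol O.
K2O: 4.97/94.195 = 0.05276 mol → 0.10552 mol K, 0.05276 mol O.
Al2O3: 19.00/101.961 = 0.18635 mol → 0.37270 mol Al, 0.55905 mol O.
SiO2: 67.59/60.083 = 1.12494 mol → 1.12494 mol Si, 2.24988 mol O.
Total oxygen = 2.99690 mol. Normalization factor = 8/2.99690 = 2.66943.
Al per 8 O = 0.37270 × 2.66943 = 0.995.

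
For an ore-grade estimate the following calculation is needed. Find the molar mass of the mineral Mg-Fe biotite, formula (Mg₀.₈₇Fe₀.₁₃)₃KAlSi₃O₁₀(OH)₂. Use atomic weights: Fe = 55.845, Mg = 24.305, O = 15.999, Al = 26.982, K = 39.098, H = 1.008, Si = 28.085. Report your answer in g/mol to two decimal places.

M = 2.61·24.305 + 0.39·55.845 + 1·39.098 + 1·26.982 + 3·28.085 + 12·15.999 + 2·1.008

429.55 g/mol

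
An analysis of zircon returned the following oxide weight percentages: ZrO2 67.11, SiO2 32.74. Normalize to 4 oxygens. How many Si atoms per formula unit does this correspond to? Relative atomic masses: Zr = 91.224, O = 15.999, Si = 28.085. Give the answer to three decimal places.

ZrO2 (M=123.222): mol = 0.54463; Zr = 0.54463, O = 1.08926.
SiO2 (M=60.083): mol = 0.54491; Si = 0.54491, O = 1.08982.
ΣO = 2.17908; factor = 4/ΣO = 1.83564.
Si apfu = 0.54491 × 1.83564 = 1.000.

1.000 Si apfu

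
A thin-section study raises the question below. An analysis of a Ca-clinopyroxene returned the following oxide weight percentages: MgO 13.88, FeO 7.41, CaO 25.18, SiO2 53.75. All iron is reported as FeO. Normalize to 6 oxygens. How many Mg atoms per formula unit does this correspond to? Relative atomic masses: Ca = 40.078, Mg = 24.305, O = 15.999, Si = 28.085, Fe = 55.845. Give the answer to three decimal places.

0.769 Mg apfu

MgO (M=40.304): mol = 0.34438; Mg = 0.34438, O = 0.34438.
FeO (M=71.844): mol = 0.10314; Fe = 0.10314, O = 0.10314.
CaO (M=56.077): mol = 0.44903; Ca = 0.44903, O = 0.44903.
SiO2 (M=60.083): mol = 0.89460; Si = 0.89460, O = 1.78920.
ΣO = 2.68575; factor = 6/ΣO = 2.23401.
Mg apfu = 0.34438 × 2.23401 = 0.769.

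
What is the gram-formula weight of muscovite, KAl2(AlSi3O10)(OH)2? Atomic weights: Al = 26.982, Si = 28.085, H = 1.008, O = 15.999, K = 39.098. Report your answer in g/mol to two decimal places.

The formula mass is the sum 1(39.098) + 3(26.982) + 3(28.085) + 12(15.999) + 2(1.008).

398.30 g/mol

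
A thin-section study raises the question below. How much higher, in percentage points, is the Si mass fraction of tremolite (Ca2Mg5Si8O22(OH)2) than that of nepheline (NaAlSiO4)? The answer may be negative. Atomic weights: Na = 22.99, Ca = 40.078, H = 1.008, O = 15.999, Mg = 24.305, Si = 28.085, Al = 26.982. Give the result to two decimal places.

Si in Ca2Mg5Si8O22(OH)2: molar mass 812.353 g/mol; 8×28.085 = 224.680 g → 27.66 wt%.
Si in NaAlSiO4: molar mass 142.053 g/mol; 1×28.085 = 28.085 g → 19.77 wt%.
Difference = 27.66 − 19.77 = 7.89 percentage points.

7.89 percentage points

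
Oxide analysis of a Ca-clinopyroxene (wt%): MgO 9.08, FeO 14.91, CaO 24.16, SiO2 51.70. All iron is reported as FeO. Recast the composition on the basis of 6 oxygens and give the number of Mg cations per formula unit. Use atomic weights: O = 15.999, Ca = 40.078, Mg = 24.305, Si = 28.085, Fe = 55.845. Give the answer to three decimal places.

9.08 wt% MgO ÷ 40.304 g/mol = 0.22529 mol, giving 0.22529 Mg and 0.22529 O.
14.91 wt% FeO ÷ 71.844 g/mol = 0.20753 mol, giving 0.20753 Fe and 0.20753 O.
24.16 wt% CaO ÷ 56.077 g/mol = 0.43084 mol, giving 0.43084 Ca and 0.43084 O.
51.70 wt% SiO2 ÷ 60.083 g/mol = 0.86048 mol, giving 0.86048 Si and 1.72096 O.
Oxygen sums to 2.58462; scaling by 6/2.58462 = 2.32142 puts the formula on 6 O.
Mg: 0.22529 × 2.32142 = 0.523 atoms per formula unit.

0.523 Mg apfu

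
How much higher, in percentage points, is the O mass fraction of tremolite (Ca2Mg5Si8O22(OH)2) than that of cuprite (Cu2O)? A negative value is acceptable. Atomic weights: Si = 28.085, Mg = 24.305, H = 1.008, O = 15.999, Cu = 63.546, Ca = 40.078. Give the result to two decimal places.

M(Ca2Mg5Si8O22(OH)2) = 812.353 g/mol, so wt% O = 383.976/812.353 × 100 = 47.27%.
M(Cu2O) = 143.091 g/mol, so wt% O = 15.999/143.091 × 100 = 11.18%.
47.27 − 11.18 = 36.09 pp.

36.09 percentage points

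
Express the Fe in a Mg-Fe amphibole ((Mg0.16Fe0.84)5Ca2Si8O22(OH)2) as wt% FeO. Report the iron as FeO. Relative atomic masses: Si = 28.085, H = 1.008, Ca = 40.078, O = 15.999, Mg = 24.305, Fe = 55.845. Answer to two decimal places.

31.94 wt%

Formula mass = 944.821 g/mol.
4.20 Fe → 4.2000 mol FeO per formula unit; M(FeO) = 71.844, so FeO mass = 301.745 g.
301.745/944.821 × 100 = 31.94 wt%.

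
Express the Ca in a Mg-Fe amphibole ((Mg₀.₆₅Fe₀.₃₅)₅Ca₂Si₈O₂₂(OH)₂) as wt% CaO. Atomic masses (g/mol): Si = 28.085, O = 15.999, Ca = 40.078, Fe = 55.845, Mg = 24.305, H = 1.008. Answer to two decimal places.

12.93 wt%

M((Mg₀.₆₅Fe₀.₃₅)₅Ca₂Si₈O₂₂(OH)₂) = 867.548 g/mol; M(CaO) = 56.077 g/mol.
Moles CaO per formula unit = 2 Ca ÷ 1 = 2.0000.
CaO fraction = (2.0000 × 56.077) / 867.548 = 112.154/867.548 = 0.1293.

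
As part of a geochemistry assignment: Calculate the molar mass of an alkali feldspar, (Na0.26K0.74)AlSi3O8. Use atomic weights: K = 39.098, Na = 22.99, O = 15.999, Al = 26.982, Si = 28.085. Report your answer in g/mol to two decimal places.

274.14 g/mol

M = 0.26·22.99 + 0.74·39.098 + 1·26.982 + 3·28.085 + 8·15.999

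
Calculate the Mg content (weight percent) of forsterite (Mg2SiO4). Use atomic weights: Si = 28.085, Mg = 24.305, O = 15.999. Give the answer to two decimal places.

34.55 weight percent

Molar mass of Mg2SiO4: 2*24.305 + 1*28.085 + 4*15.999 = 140.691 g/mol.
Mass of Mg per formula unit: 2 × 24.305 = 48.610 g.
Weight fraction Mg = 48.610 / 140.691 = 0.3455.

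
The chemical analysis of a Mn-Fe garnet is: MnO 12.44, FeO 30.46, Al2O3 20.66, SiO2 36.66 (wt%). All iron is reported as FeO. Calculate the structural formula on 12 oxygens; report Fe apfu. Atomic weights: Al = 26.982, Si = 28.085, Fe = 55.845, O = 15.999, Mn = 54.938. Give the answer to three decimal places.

12.44 wt% MnO ÷ 70.937 g/mol = 0.17537 mol, giving 0.17537 Mn and 0.17537 O.
30.46 wt% FeO ÷ 71.844 g/mol = 0.42397 mol, giving 0.42397 Fe and 0.42397 O.
20.66 wt% Al2O3 ÷ 101.961 g/mol = 0.20263 mol, giving 0.40526 Al and 0.60789 O.
36.66 wt% SiO2 ÷ 60.083 g/mol = 0.61016 mol, giving 0.61016 Si and 1.22032 O.
Oxygen sums to 2.42755; scaling by 12/2.42755 = 4.94326 puts the formula on 12 O.
Fe: 0.42397 × 4.94326 = 2.096 atoms per formula unit.

2.096 Fe apfu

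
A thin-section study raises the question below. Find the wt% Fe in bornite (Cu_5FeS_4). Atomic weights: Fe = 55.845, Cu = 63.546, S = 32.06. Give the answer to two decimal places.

M(Cu_5FeS_4) = 501.815 g/mol.
Fe contributes 1 × 55.845 = 55.845 g per mole.
55.845/501.815 = 0.1113 → 11.13%.

11.13 weight percent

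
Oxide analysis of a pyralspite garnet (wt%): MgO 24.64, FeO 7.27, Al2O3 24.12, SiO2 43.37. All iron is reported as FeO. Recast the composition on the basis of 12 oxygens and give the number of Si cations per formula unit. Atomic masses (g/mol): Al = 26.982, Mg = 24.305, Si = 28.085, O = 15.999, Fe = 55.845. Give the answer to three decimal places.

3.022 Si apfu

MgO (M=40.304): mol = 0.61135; Mg = 0.61135, O = 0.61135.
FeO (M=71.844): mol = 0.10119; Fe = 0.10119, O = 0.10119.
Al2O3 (M=101.961): mol = 0.23656; Al = 0.47312, O = 0.70968.
SiO2 (M=60.083): mol = 0.72183; Si = 0.72183, O = 1.44366.
ΣO = 2.86588; factor = 12/ΣO = 4.18720.
Si apfu = 0.72183 × 4.18720 = 3.022.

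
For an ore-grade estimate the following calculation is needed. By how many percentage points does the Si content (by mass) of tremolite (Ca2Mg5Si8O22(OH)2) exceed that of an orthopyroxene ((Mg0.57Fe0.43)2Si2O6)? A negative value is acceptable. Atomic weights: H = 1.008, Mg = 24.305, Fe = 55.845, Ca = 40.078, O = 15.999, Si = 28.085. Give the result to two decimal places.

Si in Ca2Mg5Si8O22(OH)2: molar mass 812.353 g/mol; 8×28.085 = 224.680 g → 27.66 wt%.
Si in (Mg0.57Fe0.43)2Si2O6: molar mass 227.898 g/mol; 2×28.085 = 56.170 g → 24.65 wt%.
Difference = 27.66 − 24.65 = 3.01 percentage points.

3.01 percentage points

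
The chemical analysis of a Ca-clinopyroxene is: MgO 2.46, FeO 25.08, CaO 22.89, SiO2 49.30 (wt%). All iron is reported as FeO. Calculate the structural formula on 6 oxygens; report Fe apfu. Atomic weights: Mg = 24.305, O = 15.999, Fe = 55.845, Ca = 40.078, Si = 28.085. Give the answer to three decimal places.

0.852 Fe apfu

MgO: 2.46/40.304 = 0.06104 mol → 0.06104 mol Mg, 0.06104 mol O.
FeO: 25.08/71.844 = 0.34909 mol → 0.34909 mol Fe, 0.34909 mol O.
CaO: 22.89/56.077 = 0.40819 mol → 0.40819 mol Ca, 0.40819 mol O.
SiO2: 49.30/60.083 = 0.82053 mol → 0.82053 mol Si, 1.64106 mol O.
Total oxygen = 2.45938 mol. Normalization factor = 6/2.45938 = 2.43964.
Fe per 6 O = 0.34909 × 2.43964 = 0.852.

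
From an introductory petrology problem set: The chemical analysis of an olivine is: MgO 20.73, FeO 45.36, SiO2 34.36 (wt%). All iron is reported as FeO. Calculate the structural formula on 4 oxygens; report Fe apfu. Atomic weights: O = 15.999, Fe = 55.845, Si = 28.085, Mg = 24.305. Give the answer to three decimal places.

1.103 Fe apfu

MgO: 20.73/40.304 = 0.51434 mol → 0.51434 mol Mg, 0.51434 mol O.
FeO: 45.36/71.844 = 0.63137 mol → 0.63137 mol Fe, 0.63137 mol O.
SiO2: 34.36/60.083 = 0.57188 mol → 0.57188 mol Si, 1.14376 mol O.
Total oxygen = 2.28947 mol. Normalization factor = 4/2.28947 = 1.74713.
Fe per 4 O = 0.63137 × 1.74713 = 1.103.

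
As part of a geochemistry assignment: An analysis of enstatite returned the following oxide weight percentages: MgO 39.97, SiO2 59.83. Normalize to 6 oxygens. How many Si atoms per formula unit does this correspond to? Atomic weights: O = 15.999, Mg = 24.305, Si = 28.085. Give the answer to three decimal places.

2.003 Si apfu

39.97 wt% MgO ÷ 40.304 g/mol = 0.99171 mol, giving 0.99171 Mg and 0.99171 O.
59.83 wt% SiO2 ÷ 60.083 g/mol = 0.99579 mol, giving 0.99579 Si and 1.99158 O.
Oxygen sums to 2.98329; scaling by 6/2.98329 = 2.01120 puts the formula on 6 O.
Si: 0.99579 × 2.01120 = 2.003 atoms per formula unit.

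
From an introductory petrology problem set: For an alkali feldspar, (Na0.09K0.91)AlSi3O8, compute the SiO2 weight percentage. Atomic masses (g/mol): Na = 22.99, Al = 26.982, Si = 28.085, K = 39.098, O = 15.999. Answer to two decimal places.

65.10 wt%

M((Na0.09K0.91)AlSi3O8) = 276.877 g/mol; M(SiO2) = 60.083 g/mol.
Moles SiO2 per formula unit = 3 Si ÷ 1 = 3.0000.
SiO2 fraction = (3.0000 × 60.083) / 276.877 = 180.249/276.877 = 0.6510.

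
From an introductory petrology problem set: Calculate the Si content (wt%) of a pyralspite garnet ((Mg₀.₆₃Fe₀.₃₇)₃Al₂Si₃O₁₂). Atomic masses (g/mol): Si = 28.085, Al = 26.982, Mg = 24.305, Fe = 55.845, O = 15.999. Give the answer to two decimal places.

19.23 wt%

Formula mass = 1.89·24.305 + 1.11·55.845 + 2·26.982 + 3·28.085 + 12·15.999 = 438.131 g/mol, of which 84.255 g is Si.
So Si makes up 84.255/438.131 = 0.1923 of the mass, i.e. 19.23%.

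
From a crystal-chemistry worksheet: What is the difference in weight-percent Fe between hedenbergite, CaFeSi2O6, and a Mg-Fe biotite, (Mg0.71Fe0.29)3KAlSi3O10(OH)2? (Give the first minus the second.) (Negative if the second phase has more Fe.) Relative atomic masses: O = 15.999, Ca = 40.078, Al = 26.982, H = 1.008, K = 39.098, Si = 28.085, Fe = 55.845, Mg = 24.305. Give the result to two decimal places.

First mineral: 55.845 g Fe in 248.087 g formula = 22.51 wt% Fe.
Second mineral: 48.585 g Fe in 444.694 g formula = 10.93 wt% Fe.
22.51% − 10.93% gives a difference of 11.58 percentage points.

11.58 percentage points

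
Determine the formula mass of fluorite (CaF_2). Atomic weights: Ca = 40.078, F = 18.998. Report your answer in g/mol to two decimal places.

78.07 g/mol

Ca: 1 × 40.078 = 40.0780
F: 2 × 18.998 = 37.9960
Summing the contributions gives the formula mass.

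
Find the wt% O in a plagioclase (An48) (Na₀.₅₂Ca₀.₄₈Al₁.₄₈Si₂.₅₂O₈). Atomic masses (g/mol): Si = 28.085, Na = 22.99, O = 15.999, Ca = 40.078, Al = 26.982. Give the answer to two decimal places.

47.42 mass %

M(Na₀.₅₂Ca₀.₄₈Al₁.₄₈Si₂.₅₂O₈) = 269.892 g/mol.
O contributes 8 × 15.999 = 127.992 g per mole.
127.992/269.892 = 0.4742 → 47.42%.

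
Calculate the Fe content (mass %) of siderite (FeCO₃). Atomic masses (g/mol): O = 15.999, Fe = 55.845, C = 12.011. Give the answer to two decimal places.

48.20 mass %

Formula mass = 1×55.845 + 1×12.011 + 3×15.999 = 115.853 g/mol, of which 55.845 g is Fe.
So Fe makes up 55.845/115.853 = 0.4820 of the mass, i.e. 48.20%.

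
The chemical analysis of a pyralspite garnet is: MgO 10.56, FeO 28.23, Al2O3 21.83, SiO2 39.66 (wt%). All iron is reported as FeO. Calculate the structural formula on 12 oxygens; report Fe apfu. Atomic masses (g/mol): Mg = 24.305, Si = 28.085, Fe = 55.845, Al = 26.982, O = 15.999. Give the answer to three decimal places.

MgO (M=40.304): mol = 0.26201; Mg = 0.26201, O = 0.26201.
FeO (M=71.844): mol = 0.39293; Fe = 0.39293, O = 0.39293.
Al2O3 (M=101.961): mol = 0.21410; Al = 0.42820, O = 0.64230.
SiO2 (M=60.083): mol = 0.66009; Si = 0.66009, O = 1.32018.
ΣO = 2.61742; factor = 12/ΣO = 4.58467.
Fe apfu = 0.39293 × 4.58467 = 1.801.

1.801 Fe apfu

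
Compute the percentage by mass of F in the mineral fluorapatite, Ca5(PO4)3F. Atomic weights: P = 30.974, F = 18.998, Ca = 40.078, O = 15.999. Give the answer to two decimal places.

3.77 wt%

Molar mass of Ca5(PO4)3F: 5·40.078 + 3·30.974 + 12·15.999 + 1·18.998 = 504.298 g/mol.
Mass of F per formula unit: 1 × 18.998 = 18.998 g.
Weight fraction F = 18.998 / 504.298 = 0.0377.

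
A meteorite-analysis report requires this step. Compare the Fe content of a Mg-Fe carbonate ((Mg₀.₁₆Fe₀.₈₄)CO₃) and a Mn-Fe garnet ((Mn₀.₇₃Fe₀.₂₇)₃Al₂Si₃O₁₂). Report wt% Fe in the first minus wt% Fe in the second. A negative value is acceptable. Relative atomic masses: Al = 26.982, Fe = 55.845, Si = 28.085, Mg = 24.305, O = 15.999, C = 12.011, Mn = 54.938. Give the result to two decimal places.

33.21 percentage points

First mineral: 46.910 g Fe in 110.807 g formula = 42.33 wt% Fe.
Second mineral: 45.234 g Fe in 495.756 g formula = 9.12 wt% Fe.
42.33% − 9.12% gives a difference of 33.21 percentage points.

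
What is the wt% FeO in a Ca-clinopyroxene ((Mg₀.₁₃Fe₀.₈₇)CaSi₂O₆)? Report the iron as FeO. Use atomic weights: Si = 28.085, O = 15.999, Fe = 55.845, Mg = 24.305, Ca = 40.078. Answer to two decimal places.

25.62 wt%

Molar mass of (Mg₀.₁₃Fe₀.₈₇)CaSi₂O₆ = 0.13×24.305 + 0.87×55.845 + 1×40.078 + 2×28.085 + 6×15.999 = 243.987 g/mol.
Each formula unit contains 0.87 Fe, equivalent to 0.87/1 = 0.8700 mol FeO.
M(FeO) = 1×55.845 + 1×15.999 = 71.844 g/mol.
Mass of FeO per formula unit = 0.8700 × 71.844 = 62.504 g.
FeO wt% = 62.504 / 243.987 × 100 = 25.62%.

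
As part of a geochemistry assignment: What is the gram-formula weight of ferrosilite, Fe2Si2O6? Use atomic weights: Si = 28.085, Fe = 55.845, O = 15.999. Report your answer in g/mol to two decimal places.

M = 2*55.845 + 2*28.085 + 6*15.999

263.85 g/mol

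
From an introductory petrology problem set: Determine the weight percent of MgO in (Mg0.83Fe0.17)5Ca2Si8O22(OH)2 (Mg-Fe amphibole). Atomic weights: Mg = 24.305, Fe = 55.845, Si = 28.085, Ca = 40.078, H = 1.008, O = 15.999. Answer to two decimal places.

Formula mass = 839.162 g/mol.
4.15 Mg → 4.1500 mol MgO per formula unit; M(MgO) = 40.304, so MgO mass = 167.262 g.
167.262/839.162 × 100 = 19.93 wt%.

19.93 wt%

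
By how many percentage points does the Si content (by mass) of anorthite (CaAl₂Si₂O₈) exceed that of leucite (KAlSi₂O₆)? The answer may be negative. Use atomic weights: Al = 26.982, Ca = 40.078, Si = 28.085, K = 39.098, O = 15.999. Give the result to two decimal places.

First mineral: 56.170 g Si in 278.204 g formula = 20.19 wt% Si.
Second mineral: 56.170 g Si in 218.244 g formula = 25.74 wt% Si.
20.19% − 25.74% gives a difference of -5.55 percentage points.

-5.55 percentage points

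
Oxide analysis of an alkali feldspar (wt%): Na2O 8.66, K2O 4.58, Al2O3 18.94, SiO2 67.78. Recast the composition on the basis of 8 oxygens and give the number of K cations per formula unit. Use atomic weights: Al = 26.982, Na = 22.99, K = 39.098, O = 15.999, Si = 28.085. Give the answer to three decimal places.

Na2O (M=61.979): mol = 0.13972; Na = 0.27944, O = 0.13972.
K2O (M=94.195): mol = 0.04862; K = 0.09724, O = 0.04862.
Al2O3 (M=101.961): mol = 0.18576; Al = 0.37152, O = 0.55728.
SiO2 (M=60.083): mol = 1.12811; Si = 1.12811, O = 2.25622.
ΣO = 3.00184; factor = 8/ΣO = 2.66503.
K apfu = 0.09724 × 2.66503 = 0.259.

0.259 K apfu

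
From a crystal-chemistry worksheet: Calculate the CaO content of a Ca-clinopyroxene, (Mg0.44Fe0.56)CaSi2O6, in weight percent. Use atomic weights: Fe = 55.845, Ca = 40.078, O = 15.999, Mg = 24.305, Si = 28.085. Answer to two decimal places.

23.94 wt%

Formula mass = 234.209 g/mol.
1 Ca → 1.0000 mol CaO per formula unit; M(CaO) = 56.077, so CaO mass = 56.077 g.
56.077/234.209 × 100 = 23.94 wt%.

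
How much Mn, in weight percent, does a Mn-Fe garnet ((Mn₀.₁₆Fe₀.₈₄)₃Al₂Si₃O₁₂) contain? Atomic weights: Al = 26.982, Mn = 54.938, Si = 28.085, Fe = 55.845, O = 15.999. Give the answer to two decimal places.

Formula mass = 0.48·54.938 + 2.52·55.845 + 2·26.982 + 3·28.085 + 12·15.999 = 497.307 g/mol, of which 26.370 g is Mn.
So Mn makes up 26.370/497.307 = 0.0530 of the mass, i.e. 5.30%.

5.30 weight percent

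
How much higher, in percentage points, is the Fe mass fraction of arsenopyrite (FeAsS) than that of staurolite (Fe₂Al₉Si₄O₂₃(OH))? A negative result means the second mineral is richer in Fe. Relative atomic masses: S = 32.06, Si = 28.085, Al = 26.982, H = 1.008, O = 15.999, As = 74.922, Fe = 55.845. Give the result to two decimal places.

21.19 percentage points

M(FeAsS) = 162.827 g/mol, so wt% Fe = 55.845/162.827 × 100 = 34.30%.
M(Fe₂Al₉Si₄O₂₃(OH)) = 851.852 g/mol, so wt% Fe = 111.690/851.852 × 100 = 13.11%.
34.30 − 13.11 = 21.19 pp.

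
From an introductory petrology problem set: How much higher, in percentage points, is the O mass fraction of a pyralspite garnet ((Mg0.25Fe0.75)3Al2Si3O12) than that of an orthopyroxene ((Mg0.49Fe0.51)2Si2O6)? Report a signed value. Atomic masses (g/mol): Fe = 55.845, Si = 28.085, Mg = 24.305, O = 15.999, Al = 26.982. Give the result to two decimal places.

First mineral: 191.988 g O in 474.087 g formula = 40.50 wt% O.
Second mineral: 95.994 g O in 232.945 g formula = 41.21 wt% O.
40.50% − 41.21% gives a difference of -0.71 percentage points.

-0.71 percentage points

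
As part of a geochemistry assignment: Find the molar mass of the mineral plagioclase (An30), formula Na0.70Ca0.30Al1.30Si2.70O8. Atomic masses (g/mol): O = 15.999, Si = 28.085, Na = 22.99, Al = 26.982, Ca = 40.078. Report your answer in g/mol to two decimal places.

267.01 g/mol

Na: 0.70 × 22.99 = 16.0930
Ca: 0.30 × 40.078 = 12.0234
Al: 1.30 × 26.982 = 35.0766
Si: 2.70 × 28.085 = 75.8295
O: 8 × 15.999 = 127.9920
Summing the contributions gives the formula mass.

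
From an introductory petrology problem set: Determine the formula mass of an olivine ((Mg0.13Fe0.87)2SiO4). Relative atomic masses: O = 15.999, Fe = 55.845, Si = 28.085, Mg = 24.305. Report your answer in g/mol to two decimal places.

195.57 g/mol

M = 0.26·24.305 + 1.74·55.845 + 1·28.085 + 4·15.999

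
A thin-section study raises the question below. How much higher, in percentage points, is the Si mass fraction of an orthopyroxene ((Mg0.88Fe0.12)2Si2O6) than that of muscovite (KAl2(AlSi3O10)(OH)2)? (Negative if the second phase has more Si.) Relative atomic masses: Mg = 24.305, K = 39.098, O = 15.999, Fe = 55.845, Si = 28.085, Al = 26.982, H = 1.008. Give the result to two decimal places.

M((Mg0.88Fe0.12)2Si2O6) = 208.344 g/mol, so wt% Si = 56.170/208.344 × 100 = 26.96%.
M(KAl2(AlSi3O10)(OH)2) = 398.303 g/mol, so wt% Si = 84.255/398.303 × 100 = 21.15%.
26.96 − 21.15 = 5.81 pp.

5.81 percentage points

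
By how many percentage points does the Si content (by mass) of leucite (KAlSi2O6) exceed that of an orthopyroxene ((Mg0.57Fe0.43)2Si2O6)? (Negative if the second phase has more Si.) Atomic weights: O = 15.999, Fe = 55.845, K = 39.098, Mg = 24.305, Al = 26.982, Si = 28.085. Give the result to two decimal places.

1.09 percentage points

First mineral: 56.170 g Si in 218.244 g formula = 25.74 wt% Si.
Second mineral: 56.170 g Si in 227.898 g formula = 24.65 wt% Si.
25.74% − 24.65% gives a difference of 1.09 percentage points.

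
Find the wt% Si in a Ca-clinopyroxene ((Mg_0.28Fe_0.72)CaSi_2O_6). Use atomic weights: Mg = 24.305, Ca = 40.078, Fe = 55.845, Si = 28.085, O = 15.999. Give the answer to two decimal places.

Molar mass of (Mg_0.28Fe_0.72)CaSi_2O_6: 0.28×24.305 + 0.72×55.845 + 1×40.078 + 2×28.085 + 6×15.999 = 239.256 g/mol.
Mass of Si per formula unit: 2 × 28.085 = 56.170 g.
Weight fraction Si = 56.170 / 239.256 = 0.2348.

23.48 wt%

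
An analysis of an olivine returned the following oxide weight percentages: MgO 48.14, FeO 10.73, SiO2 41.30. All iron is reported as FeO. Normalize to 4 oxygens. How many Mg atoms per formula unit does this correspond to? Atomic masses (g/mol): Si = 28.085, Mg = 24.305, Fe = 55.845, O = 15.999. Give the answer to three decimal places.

48.14 wt% MgO ÷ 40.304 g/mol = 1.19442 mol, giving 1.19442 Mg and 1.19442 O.
10.73 wt% FeO ÷ 71.844 g/mol = 0.14935 mol, giving 0.14935 Fe and 0.14935 O.
41.30 wt% SiO2 ÷ 60.083 g/mol = 0.68738 mol, giving 0.68738 Si and 1.37476 O.
Oxygen sums to 2.71853; scaling by 4/2.71853 = 1.47138 puts the formula on 4 O.
Mg: 1.19442 × 1.47138 = 1.757 atoms per formula unit.

1.757 Mg apfu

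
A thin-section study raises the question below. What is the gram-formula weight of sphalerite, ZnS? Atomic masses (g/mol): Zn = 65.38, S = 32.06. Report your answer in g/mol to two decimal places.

The formula mass is the sum 1*65.38 + 1*32.06.

97.44 g/mol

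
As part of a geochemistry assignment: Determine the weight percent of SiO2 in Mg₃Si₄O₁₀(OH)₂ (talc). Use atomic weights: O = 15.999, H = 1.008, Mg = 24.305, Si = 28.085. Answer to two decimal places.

Molar mass of Mg₃Si₄O₁₀(OH)₂ = 3·24.305 + 4·28.085 + 12·15.999 + 2·1.008 = 379.259 g/mol.
Each formula unit contains 4 Si, equivalent to 4/1 = 4.0000 mol SiO2.
M(SiO2) = 1×28.085 + 2×15.999 = 60.083 g/mol.
Mass of SiO2 per formula unit = 4.0000 × 60.083 = 240.332 g.
SiO2 wt% = 240.332 / 379.259 × 100 = 63.37%.

63.37 wt%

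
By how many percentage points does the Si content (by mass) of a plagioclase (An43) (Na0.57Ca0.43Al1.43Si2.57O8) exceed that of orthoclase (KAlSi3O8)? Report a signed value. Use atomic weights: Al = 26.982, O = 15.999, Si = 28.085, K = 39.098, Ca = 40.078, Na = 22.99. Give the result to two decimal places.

-3.45 percentage points

First mineral: 72.178 g Si in 269.093 g formula = 26.82 wt% Si.
Second mineral: 84.255 g Si in 278.327 g formula = 30.27 wt% Si.
26.82% − 30.27% gives a difference of -3.45 percentage points.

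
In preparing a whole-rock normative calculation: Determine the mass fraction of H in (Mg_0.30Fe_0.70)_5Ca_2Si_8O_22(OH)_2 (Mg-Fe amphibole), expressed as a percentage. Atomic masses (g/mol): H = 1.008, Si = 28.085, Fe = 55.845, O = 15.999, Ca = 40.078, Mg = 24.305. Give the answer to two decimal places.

M((Mg_0.30Fe_0.70)_5Ca_2Si_8O_22(OH)_2) = 922.743 g/mol.
H contributes 2 × 1.008 = 2.016 g per mole.
2.016/922.743 = 0.0022 → 0.22%.

0.22 mass %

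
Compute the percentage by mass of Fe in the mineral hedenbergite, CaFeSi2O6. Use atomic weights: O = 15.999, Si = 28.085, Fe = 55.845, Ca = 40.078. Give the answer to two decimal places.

22.51 mass %

M(CaFeSi2O6) = 248.087 g/mol.
Fe contributes 1 × 55.845 = 55.845 g per mole.
55.845/248.087 = 0.2251 → 22.51%.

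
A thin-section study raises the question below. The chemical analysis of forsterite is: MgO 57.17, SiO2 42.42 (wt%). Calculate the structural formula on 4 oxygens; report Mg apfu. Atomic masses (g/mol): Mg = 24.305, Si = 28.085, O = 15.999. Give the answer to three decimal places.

57.17 wt% MgO ÷ 40.304 g/mol = 1.41847 mol, giving 1.41847 Mg and 1.41847 O.
42.42 wt% SiO2 ÷ 60.083 g/mol = 0.70602 mol, giving 0.70602 Si and 1.41204 O.
Oxygen sums to 2.83051; scaling by 4/2.83051 = 1.41317 puts the formula on 4 O.
Mg: 1.41847 × 1.41317 = 2.005 atoms per formula unit.

2.005 Mg apfu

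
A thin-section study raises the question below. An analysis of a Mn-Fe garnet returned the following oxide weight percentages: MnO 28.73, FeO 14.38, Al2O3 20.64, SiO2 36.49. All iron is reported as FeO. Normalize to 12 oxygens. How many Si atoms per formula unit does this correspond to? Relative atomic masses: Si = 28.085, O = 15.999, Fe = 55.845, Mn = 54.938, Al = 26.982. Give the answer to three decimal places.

MnO: 28.73/70.937 = 0.40501 mol → 0.40501 mol Mn, 0.40501 mol O.
FeO: 14.38/71.844 = 0.20016 mol → 0.20016 mol Fe, 0.20016 mol O.
Al2O3: 20.64/101.961 = 0.20243 mol → 0.40486 mol Al, 0.60729 mol O.
SiO2: 36.49/60.083 = 0.60733 mol → 0.60733 mol Si, 1.21466 mol O.
Total oxygen = 2.42712 mol. Normalization factor = 12/2.42712 = 4.94413.
Si per 12 O = 0.60733 × 4.94413 = 3.003.

3.003 Si apfu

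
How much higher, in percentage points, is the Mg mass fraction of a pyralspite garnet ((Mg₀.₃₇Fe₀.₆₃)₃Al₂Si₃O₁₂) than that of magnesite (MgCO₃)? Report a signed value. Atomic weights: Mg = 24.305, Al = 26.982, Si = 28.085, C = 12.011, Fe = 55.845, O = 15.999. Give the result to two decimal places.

Mg in (Mg₀.₃₇Fe₀.₆₃)₃Al₂Si₃O₁₂: molar mass 462.733 g/mol; 1.11×24.305 = 26.979 g → 5.83 wt%.
Mg in MgCO₃: molar mass 84.313 g/mol; 1×24.305 = 24.305 g → 28.83 wt%.
Difference = 5.83 − 28.83 = -23.00 percentage points.

-23.00 percentage points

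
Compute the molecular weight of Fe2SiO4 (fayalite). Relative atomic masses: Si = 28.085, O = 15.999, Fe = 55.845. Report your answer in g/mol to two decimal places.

Fe: 2 × 55.845 = 111.6900
Si: 1 × 28.085 = 28.0850
O: 4 × 15.999 = 63.9960
Summing the contributions gives the formula mass.

203.77 g/mol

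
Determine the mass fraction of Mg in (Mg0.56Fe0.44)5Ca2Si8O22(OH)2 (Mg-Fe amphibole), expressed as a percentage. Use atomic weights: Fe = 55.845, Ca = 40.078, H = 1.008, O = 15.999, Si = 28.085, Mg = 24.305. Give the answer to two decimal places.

Molar mass of (Mg0.56Fe0.44)5Ca2Si8O22(OH)2: 2.80·24.305 + 2.20·55.845 + 2·40.078 + 8·28.085 + 24·15.999 + 2·1.008 = 881.741 g/mol.
Mass of Mg per formula unit: 2.80 × 24.305 = 68.054 g.
Weight fraction Mg = 68.054 / 881.741 = 0.0772.

7.72 weight percent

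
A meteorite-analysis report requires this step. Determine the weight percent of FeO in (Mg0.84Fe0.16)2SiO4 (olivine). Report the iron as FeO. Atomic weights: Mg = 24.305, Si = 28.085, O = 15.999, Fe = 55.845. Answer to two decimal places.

Formula mass = 150.784 g/mol.
0.32 Fe → 0.3200 mol FeO per formula unit; M(FeO) = 71.844, so FeO mass = 22.990 g.
22.990/150.784 × 100 = 15.25 wt%.

15.25 wt%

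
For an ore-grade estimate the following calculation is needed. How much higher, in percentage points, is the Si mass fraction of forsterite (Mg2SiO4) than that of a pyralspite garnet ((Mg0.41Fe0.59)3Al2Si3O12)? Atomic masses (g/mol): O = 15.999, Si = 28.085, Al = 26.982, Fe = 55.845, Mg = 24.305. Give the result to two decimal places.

First mineral: 28.085 g Si in 140.691 g formula = 19.96 wt% Si.
Second mineral: 84.255 g Si in 458.948 g formula = 18.36 wt% Si.
19.96% − 18.36% gives a difference of 1.60 percentage points.

1.60 percentage points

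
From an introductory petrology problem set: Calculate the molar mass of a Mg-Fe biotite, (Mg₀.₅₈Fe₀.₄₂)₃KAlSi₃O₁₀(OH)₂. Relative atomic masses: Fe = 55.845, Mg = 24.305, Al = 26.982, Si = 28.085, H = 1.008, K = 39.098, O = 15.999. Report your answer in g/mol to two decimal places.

Mg: 1.74 × 24.305 = 42.2907
Fe: 1.26 × 55.845 = 70.3647
K: 1 × 39.098 = 39.0980
Al: 1 × 26.982 = 26.9820
Si: 3 × 28.085 = 84.2550
O: 12 × 15.999 = 191.9880
H: 2 × 1.008 = 2.0160
Summing the contributions gives the formula mass.

456.99 g/mol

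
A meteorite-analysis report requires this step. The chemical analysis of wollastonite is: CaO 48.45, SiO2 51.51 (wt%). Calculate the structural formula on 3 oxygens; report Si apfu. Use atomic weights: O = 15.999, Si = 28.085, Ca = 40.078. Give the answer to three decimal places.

0.997 Si apfu

CaO (M=56.077): mol = 0.86399; Ca = 0.86399, O = 0.86399.
SiO2 (M=60.083): mol = 0.85731; Si = 0.85731, O = 1.71462.
ΣO = 2.57861; factor = 3/ΣO = 1.16342.
Si apfu = 0.85731 × 1.16342 = 0.997.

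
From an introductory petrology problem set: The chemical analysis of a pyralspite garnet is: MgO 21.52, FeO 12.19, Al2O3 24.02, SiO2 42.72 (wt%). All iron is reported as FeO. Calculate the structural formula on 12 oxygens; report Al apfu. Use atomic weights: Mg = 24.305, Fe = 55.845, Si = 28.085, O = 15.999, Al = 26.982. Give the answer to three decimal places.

1.996 Al apfu

MgO (M=40.304): mol = 0.53394; Mg = 0.53394, O = 0.53394.
FeO (M=71.844): mol = 0.16967; Fe = 0.16967, O = 0.16967.
Al2O3 (M=101.961): mol = 0.23558; Al = 0.47116, O = 0.70674.
SiO2 (M=60.083): mol = 0.71102; Si = 0.71102, O = 1.42204.
ΣO = 2.83239; factor = 12/ΣO = 4.23670.
Al apfu = 0.47116 × 4.23670 = 1.996.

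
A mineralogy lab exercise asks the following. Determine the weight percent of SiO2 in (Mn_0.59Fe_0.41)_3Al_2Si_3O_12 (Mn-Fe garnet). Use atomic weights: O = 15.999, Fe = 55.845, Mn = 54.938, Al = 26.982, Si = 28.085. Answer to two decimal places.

36.33 wt%

Molar mass of (Mn_0.59Fe_0.41)_3Al_2Si_3O_12 = 1.77·54.938 + 1.23·55.845 + 2·26.982 + 3·28.085 + 12·15.999 = 496.137 g/mol.
Each formula unit contains 3 Si, equivalent to 3/1 = 3.0000 mol SiO2.
M(SiO2) = 1×28.085 + 2×15.999 = 60.083 g/mol.
Mass of SiO2 per formula unit = 3.0000 × 60.083 = 180.249 g.
SiO2 wt% = 180.249 / 496.137 × 100 = 36.33%.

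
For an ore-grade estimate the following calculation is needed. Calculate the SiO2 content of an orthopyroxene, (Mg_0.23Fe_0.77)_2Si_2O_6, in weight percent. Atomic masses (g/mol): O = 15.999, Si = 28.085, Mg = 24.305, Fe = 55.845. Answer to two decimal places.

M((Mg_0.23Fe_0.77)_2Si_2O_6) = 249.346 g/mol; M(SiO2) = 60.083 g/mol.
Moles SiO2 per formula unit = 2 Si ÷ 1 = 2.0000.
SiO2 fraction = (2.0000 × 60.083) / 249.346 = 120.166/249.346 = 0.4819.

48.19 wt%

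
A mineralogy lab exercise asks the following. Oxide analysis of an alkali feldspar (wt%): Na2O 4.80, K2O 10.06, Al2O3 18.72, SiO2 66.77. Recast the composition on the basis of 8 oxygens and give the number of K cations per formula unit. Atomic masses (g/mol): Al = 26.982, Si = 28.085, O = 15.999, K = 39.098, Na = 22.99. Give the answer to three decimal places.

Na2O: 4.80/61.979 = 0.07745 mol → 0.15490 mol Na, 0.07745 mol O.
K2O: 10.06/94.195 = 0.10680 mol → 0.21360 mol K, 0.10680 mol O.
Al2O3: 18.72/101.961 = 0.18360 mol → 0.36720 mol Al, 0.55080 mol O.
SiO2: 66.77/60.083 = 1.11130 mol → 1.11130 mol Si, 2.22260 mol O.
Total oxygen = 2.95765 mol. Normalization factor = 8/2.95765 = 2.70485.
K per 8 O = 0.21360 × 2.70485 = 0.578.

0.578 K apfu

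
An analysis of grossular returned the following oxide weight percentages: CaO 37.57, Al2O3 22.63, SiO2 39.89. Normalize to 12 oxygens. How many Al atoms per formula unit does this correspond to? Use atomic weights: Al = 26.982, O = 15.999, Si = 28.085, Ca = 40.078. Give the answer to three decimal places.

37.57 wt% CaO ÷ 56.077 g/mol = 0.66997 mol, giving 0.66997 Ca and 0.66997 O.
22.63 wt% Al2O3 ÷ 101.961 g/mol = 0.22195 mol, giving 0.44390 Al and 0.66585 O.
39.89 wt% SiO2 ÷ 60.083 g/mol = 0.66391 mol, giving 0.66391 Si and 1.32782 O.
Oxygen sums to 2.66364; scaling by 12/2.66364 = 4.50511 puts the formula on 12 O.
Al: 0.44390 × 4.50511 = 2.000 atoms per formula unit.

2.000 Al apfu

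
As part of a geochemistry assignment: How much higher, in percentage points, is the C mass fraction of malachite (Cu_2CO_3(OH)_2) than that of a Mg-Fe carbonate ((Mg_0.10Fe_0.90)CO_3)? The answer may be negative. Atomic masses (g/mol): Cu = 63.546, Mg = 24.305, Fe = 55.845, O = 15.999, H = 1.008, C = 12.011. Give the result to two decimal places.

M(Cu_2CO_3(OH)_2) = 221.114 g/mol, so wt% C = 12.011/221.114 × 100 = 5.43%.
M((Mg_0.10Fe_0.90)CO_3) = 112.699 g/mol, so wt% C = 12.011/112.699 × 100 = 10.66%.
5.43 − 10.66 = -5.23 pp.

-5.23 percentage points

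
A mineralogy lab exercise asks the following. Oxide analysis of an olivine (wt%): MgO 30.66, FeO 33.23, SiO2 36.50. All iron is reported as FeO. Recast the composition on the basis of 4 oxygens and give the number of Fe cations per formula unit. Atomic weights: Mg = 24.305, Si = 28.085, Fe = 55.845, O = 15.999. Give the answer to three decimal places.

0.759 Fe apfu

MgO (M=40.304): mol = 0.76072; Mg = 0.76072, O = 0.76072.
FeO (M=71.844): mol = 0.46253; Fe = 0.46253, O = 0.46253.
SiO2 (M=60.083): mol = 0.60749; Si = 0.60749, O = 1.21498.
ΣO = 2.43823; factor = 4/ΣO = 1.64053.
Fe apfu = 0.46253 × 1.64053 = 0.759.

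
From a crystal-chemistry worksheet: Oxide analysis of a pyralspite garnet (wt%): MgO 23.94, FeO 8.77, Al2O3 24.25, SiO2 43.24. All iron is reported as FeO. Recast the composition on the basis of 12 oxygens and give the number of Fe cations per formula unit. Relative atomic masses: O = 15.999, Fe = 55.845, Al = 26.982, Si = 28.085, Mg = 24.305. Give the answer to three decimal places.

MgO: 23.94/40.304 = 0.59399 mol → 0.59399 mol Mg, 0.59399 mol O.
FeO: 8.77/71.844 = 0.12207 mol → 0.12207 mol Fe, 0.12207 mol O.
Al2O3: 24.25/101.961 = 0.23784 mol → 0.47568 mol Al, 0.71352 mol O.
SiO2: 43.24/60.083 = 0.71967 mol → 0.71967 mol Si, 1.43934 mol O.
Total oxygen = 2.86892 mol. Normalization factor = 12/2.86892 = 4.18276.
Fe per 12 O = 0.12207 × 4.18276 = 0.511.

0.511 Fe apfu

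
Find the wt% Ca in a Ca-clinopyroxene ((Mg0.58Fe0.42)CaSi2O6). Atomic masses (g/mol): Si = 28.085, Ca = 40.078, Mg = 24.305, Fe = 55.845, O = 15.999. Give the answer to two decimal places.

17.44 weight percent

Formula mass = 0.58*24.305 + 0.42*55.845 + 1*40.078 + 2*28.085 + 6*15.999 = 229.794 g/mol, of which 40.078 g is Ca.
So Ca makes up 40.078/229.794 = 0.1744 of the mass, i.e. 17.44%.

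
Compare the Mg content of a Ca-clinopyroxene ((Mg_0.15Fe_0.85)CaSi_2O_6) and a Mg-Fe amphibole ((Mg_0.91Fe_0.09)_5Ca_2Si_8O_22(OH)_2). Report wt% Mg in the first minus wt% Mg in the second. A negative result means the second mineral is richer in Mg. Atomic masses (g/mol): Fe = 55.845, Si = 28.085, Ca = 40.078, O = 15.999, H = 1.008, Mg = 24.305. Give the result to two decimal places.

Mg in (Mg_0.15Fe_0.85)CaSi_2O_6: molar mass 243.356 g/mol; 0.15×24.305 = 3.646 g → 1.50 wt%.
Mg in (Mg_0.91Fe_0.09)_5Ca_2Si_8O_22(OH)_2: molar mass 826.546 g/mol; 4.55×24.305 = 110.588 g → 13.38 wt%.
Difference = 1.50 − 13.38 = -11.88 percentage points.

-11.88 percentage points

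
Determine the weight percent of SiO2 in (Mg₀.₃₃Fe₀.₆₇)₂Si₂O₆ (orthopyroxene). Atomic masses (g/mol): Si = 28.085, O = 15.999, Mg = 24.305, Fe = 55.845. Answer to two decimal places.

49.44 wt%

M((Mg₀.₃₃Fe₀.₆₇)₂Si₂O₆) = 243.038 g/mol; M(SiO2) = 60.083 g/mol.
Moles SiO2 per formula unit = 2 Si ÷ 1 = 2.0000.
SiO2 fraction = (2.0000 × 60.083) / 243.038 = 120.166/243.038 = 0.4944.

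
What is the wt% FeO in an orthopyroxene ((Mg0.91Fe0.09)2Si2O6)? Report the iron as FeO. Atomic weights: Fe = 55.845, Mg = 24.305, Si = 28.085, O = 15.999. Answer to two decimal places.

M((Mg0.91Fe0.09)2Si2O6) = 206.451 g/mol; M(FeO) = 71.844 g/mol.
Moles FeO per formula unit = 0.18 Fe ÷ 1 = 0.1800.
FeO fraction = (0.1800 × 71.844) / 206.451 = 12.932/206.451 = 0.0626.

6.26 wt%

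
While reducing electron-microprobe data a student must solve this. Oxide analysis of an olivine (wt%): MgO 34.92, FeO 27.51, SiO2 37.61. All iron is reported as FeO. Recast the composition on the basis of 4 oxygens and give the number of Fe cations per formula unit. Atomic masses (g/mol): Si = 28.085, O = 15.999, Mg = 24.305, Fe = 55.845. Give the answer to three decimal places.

0.612 Fe apfu

MgO (M=40.304): mol = 0.86642; Mg = 0.86642, O = 0.86642.
FeO (M=71.844): mol = 0.38291; Fe = 0.38291, O = 0.38291.
SiO2 (M=60.083): mol = 0.62597; Si = 0.62597, O = 1.25194.
ΣO = 2.50127; factor = 4/ΣO = 1.59919.
Fe apfu = 0.38291 × 1.59919 = 0.612.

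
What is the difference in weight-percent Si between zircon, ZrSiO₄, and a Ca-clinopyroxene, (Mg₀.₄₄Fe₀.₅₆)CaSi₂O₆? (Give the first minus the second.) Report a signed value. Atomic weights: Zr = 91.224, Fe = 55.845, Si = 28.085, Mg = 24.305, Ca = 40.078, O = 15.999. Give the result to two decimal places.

-8.66 percentage points

First mineral: 28.085 g Si in 183.305 g formula = 15.32 wt% Si.
Second mineral: 56.170 g Si in 234.209 g formula = 23.98 wt% Si.
15.32% − 23.98% gives a difference of -8.66 percentage points.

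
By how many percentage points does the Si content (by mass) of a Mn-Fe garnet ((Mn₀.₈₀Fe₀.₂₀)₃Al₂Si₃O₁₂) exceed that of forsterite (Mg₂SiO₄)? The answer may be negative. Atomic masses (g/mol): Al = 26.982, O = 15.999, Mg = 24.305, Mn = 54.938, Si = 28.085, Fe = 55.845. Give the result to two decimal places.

-2.96 percentage points

M((Mn₀.₈₀Fe₀.₂₀)₃Al₂Si₃O₁₂) = 495.565 g/mol, so wt% Si = 84.255/495.565 × 100 = 17.00%.
M(Mg₂SiO₄) = 140.691 g/mol, so wt% Si = 28.085/140.691 × 100 = 19.96%.
17.00 − 19.96 = -2.96 pp.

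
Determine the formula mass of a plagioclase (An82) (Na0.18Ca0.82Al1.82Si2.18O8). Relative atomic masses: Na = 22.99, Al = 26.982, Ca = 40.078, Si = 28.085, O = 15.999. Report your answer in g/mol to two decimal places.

275.33 g/mol

The formula mass is the sum 0.18×22.99 + 0.82×40.078 + 1.82×26.982 + 2.18×28.085 + 8×15.999.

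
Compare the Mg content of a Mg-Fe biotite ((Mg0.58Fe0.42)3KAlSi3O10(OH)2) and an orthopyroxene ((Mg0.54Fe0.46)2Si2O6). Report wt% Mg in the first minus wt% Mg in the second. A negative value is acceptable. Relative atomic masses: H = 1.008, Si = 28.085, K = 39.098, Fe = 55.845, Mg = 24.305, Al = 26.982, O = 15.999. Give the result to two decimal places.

First mineral: 42.291 g Mg in 456.994 g formula = 9.25 wt% Mg.
Second mineral: 26.249 g Mg in 229.791 g formula = 11.42 wt% Mg.
9.25% − 11.42% gives a difference of -2.17 percentage points.

-2.17 percentage points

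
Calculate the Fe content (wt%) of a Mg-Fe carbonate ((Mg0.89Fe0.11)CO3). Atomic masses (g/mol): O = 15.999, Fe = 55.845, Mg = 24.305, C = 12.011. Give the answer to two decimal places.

Molar mass of (Mg0.89Fe0.11)CO3: 0.89·24.305 + 0.11·55.845 + 1·12.011 + 3·15.999 = 87.782 g/mol.
Mass of Fe per formula unit: 0.11 × 55.845 = 6.143 g.
Weight fraction Fe = 6.143 / 87.782 = 0.0700.

7.00 wt%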